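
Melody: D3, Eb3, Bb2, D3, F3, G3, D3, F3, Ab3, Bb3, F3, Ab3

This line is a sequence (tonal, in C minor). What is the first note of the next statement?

Unit = 4 notes; the statements start on D3, F3, Ab3, moving up a 3rd each time.
One more step up a 3rd gives C4.

C4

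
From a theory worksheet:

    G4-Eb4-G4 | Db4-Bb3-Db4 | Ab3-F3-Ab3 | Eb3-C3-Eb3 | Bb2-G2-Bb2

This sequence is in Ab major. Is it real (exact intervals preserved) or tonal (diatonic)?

tonal

Every note is diatonic to Ab major.
Cell 1 has -4 semitones from note 1 to 2, but cell 2 has -3 — the interval quality changes while the contour stays the same, which is the hallmark of a tonal sequence.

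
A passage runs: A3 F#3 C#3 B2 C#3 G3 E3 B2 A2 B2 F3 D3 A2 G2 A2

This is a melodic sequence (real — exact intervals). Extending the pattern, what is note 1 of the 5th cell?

Db3

The unit is 5 notes. Position-1 pitches of the 3 shown cells: A3, G3, F3.
Extending down a 2nd: Eb3 → Db3.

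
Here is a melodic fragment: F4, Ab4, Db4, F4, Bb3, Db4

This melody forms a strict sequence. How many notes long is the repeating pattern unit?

There are 6 notes; a 2-note unit gives 3 cells:
F4 Ab4 | Db4 F4 | Bb3 Db4
Each cell is the previous one down a 3rd — so the unit is 2 notes.

2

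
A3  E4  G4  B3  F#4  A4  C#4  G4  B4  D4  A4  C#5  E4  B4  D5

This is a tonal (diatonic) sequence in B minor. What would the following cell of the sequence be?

F#4 C#5 E5

The 3-note cells begin on A3, B3, C#4, D4, E4 — each up a 2nd from the last.
So cell 6 is F#4 C#5 E5.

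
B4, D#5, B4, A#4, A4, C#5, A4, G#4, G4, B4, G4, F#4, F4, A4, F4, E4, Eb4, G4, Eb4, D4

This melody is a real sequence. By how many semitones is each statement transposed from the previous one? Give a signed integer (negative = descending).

-2

With a 4-note motive the entries are B4, A4, G4, F4, Eb4, each down a 2nd from the previous.
B4 to A4 spans -2 semitones.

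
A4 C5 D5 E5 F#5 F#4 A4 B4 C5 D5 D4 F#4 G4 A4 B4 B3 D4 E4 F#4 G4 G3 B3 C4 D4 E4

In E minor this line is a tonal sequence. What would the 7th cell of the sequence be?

C3 E3 F#3 G3 A3

Taking 5-note groups, the heads are A4, F#4, D4, B3, G3: the pattern moves down a 3rd.
Continuing the starts: E3 → C3.
From C3 the diatonic shape gives C3 E3 F#3 G3 A3.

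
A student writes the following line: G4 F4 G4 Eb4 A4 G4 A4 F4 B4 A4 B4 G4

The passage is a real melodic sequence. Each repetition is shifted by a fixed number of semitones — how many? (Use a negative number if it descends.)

2

Taking 4-note groups, the heads are G4, A4, B4: the pattern moves up a 2nd.
G4 to A4 spans +2 semitones.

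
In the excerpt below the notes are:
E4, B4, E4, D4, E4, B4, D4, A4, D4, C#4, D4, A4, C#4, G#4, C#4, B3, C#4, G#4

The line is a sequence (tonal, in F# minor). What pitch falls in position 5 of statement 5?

The unit is 6 notes. Position-5 pitches of the 3 shown cells: E4, D4, C#4.
Carrying that down a 2nd forward: B3 → A3.

A3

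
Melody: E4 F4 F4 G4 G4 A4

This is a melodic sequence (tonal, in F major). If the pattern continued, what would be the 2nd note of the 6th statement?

The unit is 2 notes. Position-2 pitches of the 3 shown cells: F4, G4, A4.
Extending up a 2nd: Bb4 → C5 → D5.

D5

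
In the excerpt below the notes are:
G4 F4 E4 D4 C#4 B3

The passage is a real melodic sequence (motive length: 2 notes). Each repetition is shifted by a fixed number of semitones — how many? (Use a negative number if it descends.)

Unit = 2 notes; the statements start on G4, E4, C#4, moving down a 3rd each time.
G4 to E4 spans -3 semitones.

-3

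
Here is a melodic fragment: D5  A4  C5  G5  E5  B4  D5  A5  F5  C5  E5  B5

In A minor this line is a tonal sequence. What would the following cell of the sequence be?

Taking 4-note groups, the heads are D5, E5, F5: the pattern moves up a 2nd.
So cell 4 is G5 D5 F5 C6.

G5 D5 F5 C6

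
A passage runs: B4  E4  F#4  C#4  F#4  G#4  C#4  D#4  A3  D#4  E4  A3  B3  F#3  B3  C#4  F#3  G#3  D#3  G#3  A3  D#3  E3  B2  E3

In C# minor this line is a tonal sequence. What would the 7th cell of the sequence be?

Taking 5-note groups, the heads are B4, G#4, E4, C#4, A3: the pattern moves down a 3rd.
Continuing the starts: F#3 → D#3.
Statement 7 starts on D#3 and keeps the same diatonic contour: D#3 G#2 A2 E2 A2.

D#3 G#2 A2 E2 A2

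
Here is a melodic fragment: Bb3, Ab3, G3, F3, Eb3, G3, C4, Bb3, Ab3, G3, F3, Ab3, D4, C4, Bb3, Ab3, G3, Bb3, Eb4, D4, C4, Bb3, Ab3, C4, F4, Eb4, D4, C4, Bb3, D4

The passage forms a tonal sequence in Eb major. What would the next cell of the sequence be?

G4 F4 Eb4 D4 C4 Eb4

With a 6-note motive the entries are Bb3, C4, D4, Eb4, F4, each up a 2nd from the previous.
Statement 6 starts on G4 and keeps the same diatonic contour: G4 F4 Eb4 D4 C4 Eb4.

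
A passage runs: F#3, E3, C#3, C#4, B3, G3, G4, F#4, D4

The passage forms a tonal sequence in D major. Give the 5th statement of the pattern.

A5 G5 E5

Taking 3-note groups, the heads are F#3, C#4, G4: the pattern moves up a 5th.
Extending up a 5th: D5 → A5.
From A5 the diatonic shape gives A5 G5 E5.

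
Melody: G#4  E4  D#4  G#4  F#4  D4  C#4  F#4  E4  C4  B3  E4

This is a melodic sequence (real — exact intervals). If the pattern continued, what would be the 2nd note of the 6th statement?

With 4-note cells, note 2 of each statement runs E4, D4, C4.
Each moves down a 2nd. Continuing: Bb3 → Ab3 → Gb3.

Gb3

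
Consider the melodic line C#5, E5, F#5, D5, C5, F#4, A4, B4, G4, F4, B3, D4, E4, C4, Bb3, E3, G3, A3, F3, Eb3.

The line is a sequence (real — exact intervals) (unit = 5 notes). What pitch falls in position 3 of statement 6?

Grouping in 5s, the 3rd note of each cell is F#5, B4, E4, A3.
Carrying that down a 5th forward: D3 → G2.

G2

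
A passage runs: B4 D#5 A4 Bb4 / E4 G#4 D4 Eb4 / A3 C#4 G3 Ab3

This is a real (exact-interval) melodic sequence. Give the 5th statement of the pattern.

Unit = 4 notes; the statements start on B4, E4, A3, moving down a 5th each time.
Carrying on: D3 → G2.
Statement 5 starts on G2 and keeps the same exact contour: G2 B2 F2 Gb2.

G2 B2 F2 Gb2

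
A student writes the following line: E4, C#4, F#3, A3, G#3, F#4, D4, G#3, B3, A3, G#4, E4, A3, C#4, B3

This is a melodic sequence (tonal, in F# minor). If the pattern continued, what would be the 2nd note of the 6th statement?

Grouping in 5s, the 2nd note of each cell is C#4, D4, E4.
Extending up a 2nd: F#4 → G#4 → A4.

A4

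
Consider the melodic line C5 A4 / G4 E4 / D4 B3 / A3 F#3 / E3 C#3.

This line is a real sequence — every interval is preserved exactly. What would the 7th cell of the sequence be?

With a 2-note motive the entries are C5, G4, D4, A3, E3, each down a 4th from the previous.
Extending down a 4th: B2 → F#2.
Statement 7 starts on F#2 and keeps the same exact contour: F#2 D#2.

F#2 D#2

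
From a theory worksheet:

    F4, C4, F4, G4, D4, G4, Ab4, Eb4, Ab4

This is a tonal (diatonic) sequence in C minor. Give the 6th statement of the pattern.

Unit = 3 notes; the statements start on F4, G4, Ab4, moving up a 2nd each time.
Carrying on: Bb4 → C5 → D5.
From D5 the diatonic shape gives D5 Ab4 D5.

D5 Ab4 D5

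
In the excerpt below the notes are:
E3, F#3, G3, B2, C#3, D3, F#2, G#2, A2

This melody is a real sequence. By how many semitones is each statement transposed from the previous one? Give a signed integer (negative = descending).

-5

Unit = 3 notes; the statements start on E3, B2, F#2, moving down a 4th each time.
Counting half-steps from E3 to B2: -5.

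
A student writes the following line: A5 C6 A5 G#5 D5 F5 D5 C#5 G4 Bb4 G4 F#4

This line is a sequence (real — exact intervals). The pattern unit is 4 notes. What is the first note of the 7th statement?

Unit = 4 notes; the statements start on A5, D5, G4, moving down a 5th each time.
Extending the heads down a 5th: C4 → F3 → Bb2 → Eb2.

Eb2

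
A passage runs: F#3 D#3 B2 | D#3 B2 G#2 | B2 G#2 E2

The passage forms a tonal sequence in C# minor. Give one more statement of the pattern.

G#2 E2 C#2

Unit = 3 notes; the statements start on F#3, D#3, B2, moving down a 3rd each time.
So cell 4 is G#2 E2 C#2.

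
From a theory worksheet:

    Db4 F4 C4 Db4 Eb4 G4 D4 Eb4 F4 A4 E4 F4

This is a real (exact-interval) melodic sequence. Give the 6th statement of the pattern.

B4 D#5 A#4 B4

Taking 4-note groups, the heads are Db4, Eb4, F4: the pattern moves up a 2nd.
Extending up a 2nd: G4 → A4 → B4.
Statement 6 starts on B4 and keeps the same exact contour: B4 D#5 A#4 B4.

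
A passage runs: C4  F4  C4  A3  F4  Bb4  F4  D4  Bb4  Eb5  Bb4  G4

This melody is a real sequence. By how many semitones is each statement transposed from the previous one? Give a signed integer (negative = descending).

Taking 4-note groups, the heads are C4, F4, Bb4: the pattern moves up a 4th.
Counting half-steps from C4 to F4: 5.

5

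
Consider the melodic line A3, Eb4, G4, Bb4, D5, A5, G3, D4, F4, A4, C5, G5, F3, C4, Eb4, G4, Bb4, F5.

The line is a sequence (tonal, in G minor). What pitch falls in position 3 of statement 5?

C4

The unit is 6 notes. Position-3 pitches of the 3 shown cells: G4, F4, Eb4.
Carrying that down a 2nd forward: D4 → C4.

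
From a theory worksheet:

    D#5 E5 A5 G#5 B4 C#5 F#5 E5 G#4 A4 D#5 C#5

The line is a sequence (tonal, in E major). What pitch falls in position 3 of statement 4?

B4

Grouping in 4s, the 3rd note of each cell is A5, F#5, D#5.
From D#5, down a 3rd gives B4.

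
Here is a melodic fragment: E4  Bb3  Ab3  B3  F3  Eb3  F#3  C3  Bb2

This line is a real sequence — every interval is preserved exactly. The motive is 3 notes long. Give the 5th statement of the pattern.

G#2 D2 C2

With a 3-note motive the entries are E4, B3, F#3, each down a 4th from the previous.
Carrying on: C#3 → G#2.
Statement 5 starts on G#2 and keeps the same exact contour: G#2 D2 C2.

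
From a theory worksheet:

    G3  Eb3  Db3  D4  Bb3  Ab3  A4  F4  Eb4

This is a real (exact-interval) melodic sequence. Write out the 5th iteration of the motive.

B5 G5 F5

The 3-note cells begin on G3, D4, A4 — each up a 5th from the last.
Continuing the starts: E5 → B5.
Statement 5 starts on B5 and keeps the same exact contour: B5 G5 F5.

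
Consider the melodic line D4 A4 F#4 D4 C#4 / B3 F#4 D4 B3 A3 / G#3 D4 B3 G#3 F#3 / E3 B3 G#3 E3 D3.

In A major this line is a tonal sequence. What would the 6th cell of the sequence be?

A2 E3 C#3 A2 G#2

Unit = 5 notes; the statements start on D4, B3, G#3, E3, moving down a 3rd each time.
Continuing the starts: C#3 → A2.
Statement 6 starts on A2 and keeps the same diatonic contour: A2 E3 C#3 A2 G#2.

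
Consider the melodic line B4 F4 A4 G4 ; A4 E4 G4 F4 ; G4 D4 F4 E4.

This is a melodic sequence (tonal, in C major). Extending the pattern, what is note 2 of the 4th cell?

C4

Grouping in 4s, the 2nd note of each cell is F4, E4, D4.
One more down a 2nd gives C4.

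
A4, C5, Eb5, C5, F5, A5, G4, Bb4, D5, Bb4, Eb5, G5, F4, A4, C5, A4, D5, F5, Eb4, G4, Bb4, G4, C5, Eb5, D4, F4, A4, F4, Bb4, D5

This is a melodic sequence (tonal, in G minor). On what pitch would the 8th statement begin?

A3

The 6-note cells begin on A4, G4, F4, Eb4, D4 — each down a 2nd from the last.
Extending the heads down a 2nd: C4 → Bb3 → A3.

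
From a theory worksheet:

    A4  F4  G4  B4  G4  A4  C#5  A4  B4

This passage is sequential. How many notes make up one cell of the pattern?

Try groups of 3 (3 cells in 9 notes):
A4 F4 G4 | B4 G4 A4 | C#5 A4 B4
That's a consistent up a 2nd shift per cell, and no other grouping gives one.

3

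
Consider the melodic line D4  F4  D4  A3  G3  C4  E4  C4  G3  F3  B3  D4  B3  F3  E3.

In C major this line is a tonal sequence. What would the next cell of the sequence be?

Taking 5-note groups, the heads are D4, C4, B3: the pattern moves down a 2nd.
So cell 4 is A3 C4 A3 E3 D3.

A3 C4 A3 E3 D3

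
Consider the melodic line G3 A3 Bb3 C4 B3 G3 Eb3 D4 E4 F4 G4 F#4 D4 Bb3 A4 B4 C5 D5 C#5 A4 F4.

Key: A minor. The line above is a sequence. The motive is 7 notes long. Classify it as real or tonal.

real

Each cell has the same semitone pattern (2, 1, 2, -1, -4, -4) — intervals are preserved exactly.
And Bb3 lies outside A minor, so the sequence is real rather than tonal.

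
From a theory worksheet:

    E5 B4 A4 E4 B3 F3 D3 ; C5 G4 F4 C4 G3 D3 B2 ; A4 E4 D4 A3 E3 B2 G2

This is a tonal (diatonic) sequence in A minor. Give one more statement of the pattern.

F4 C4 B3 F3 C3 G2 E2

Taking 7-note groups, the heads are E5, C5, A4: the pattern moves down a 3rd.
Statement 4 starts on F4 and keeps the same diatonic contour: F4 C4 B3 F3 C3 G2 E2.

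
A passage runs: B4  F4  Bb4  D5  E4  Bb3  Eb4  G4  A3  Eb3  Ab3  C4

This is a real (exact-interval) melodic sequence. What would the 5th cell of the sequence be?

Taking 4-note groups, the heads are B4, E4, A3: the pattern moves down a 5th.
Carrying on: D3 → G2.
From G2 the exact shape gives G2 Db2 Gb2 Bb2.

G2 Db2 Gb2 Bb2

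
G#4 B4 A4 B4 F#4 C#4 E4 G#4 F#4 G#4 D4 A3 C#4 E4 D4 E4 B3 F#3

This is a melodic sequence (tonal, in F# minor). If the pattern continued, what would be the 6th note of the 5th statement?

B2

The unit is 6 notes. Position-6 pitches of the 3 shown cells: C#4, A3, F#3.
Carrying that down a 3rd forward: D3 → B2.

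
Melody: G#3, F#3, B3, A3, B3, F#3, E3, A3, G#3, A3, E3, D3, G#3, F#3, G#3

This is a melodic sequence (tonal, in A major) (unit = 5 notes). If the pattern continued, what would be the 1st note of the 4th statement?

The unit is 5 notes. Position-1 pitches of the 3 shown cells: G#3, F#3, E3.
Each moves down a 2nd; the next is D3.

D3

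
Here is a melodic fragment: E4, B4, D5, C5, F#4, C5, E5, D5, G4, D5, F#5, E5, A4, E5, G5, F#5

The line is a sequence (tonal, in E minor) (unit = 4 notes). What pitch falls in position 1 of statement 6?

C5

With 4-note cells, note 1 of each statement runs E4, F#4, G4, A4.
Carrying that up a 2nd forward: B4 → C5.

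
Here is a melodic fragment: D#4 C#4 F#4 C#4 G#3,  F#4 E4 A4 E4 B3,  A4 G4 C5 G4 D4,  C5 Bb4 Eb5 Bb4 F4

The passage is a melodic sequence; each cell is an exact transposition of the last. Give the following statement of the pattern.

Eb5 Db5 Gb5 Db5 Ab4

Unit = 5 notes; the statements start on D#4, F#4, A4, C5, moving up a 3rd each time.
From Eb5 the exact shape gives Eb5 Db5 Gb5 Db5 Ab4.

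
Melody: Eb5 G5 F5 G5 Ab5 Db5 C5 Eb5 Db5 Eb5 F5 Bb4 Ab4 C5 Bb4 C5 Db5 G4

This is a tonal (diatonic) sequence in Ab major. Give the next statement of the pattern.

F4 Ab4 G4 Ab4 Bb4 Eb4

Taking 6-note groups, the heads are Eb5, C5, Ab4: the pattern moves down a 3rd.
From F4 the diatonic shape gives F4 Ab4 G4 Ab4 Bb4 Eb4.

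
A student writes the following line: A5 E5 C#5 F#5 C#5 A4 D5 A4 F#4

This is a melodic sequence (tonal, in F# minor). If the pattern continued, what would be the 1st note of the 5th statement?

The unit is 3 notes. Position-1 pitches of the 3 shown cells: A5, F#5, D5.
Carrying that down a 3rd forward: B4 → G#4.

G#4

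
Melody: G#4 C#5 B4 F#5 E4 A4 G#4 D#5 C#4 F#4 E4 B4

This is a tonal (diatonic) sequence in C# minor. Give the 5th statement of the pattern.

With a 4-note motive the entries are G#4, E4, C#4, each down a 3rd from the previous.
Carrying on: A3 → F#3.
Statement 5 starts on F#3 and keeps the same diatonic contour: F#3 B3 A3 E4.

F#3 B3 A3 E4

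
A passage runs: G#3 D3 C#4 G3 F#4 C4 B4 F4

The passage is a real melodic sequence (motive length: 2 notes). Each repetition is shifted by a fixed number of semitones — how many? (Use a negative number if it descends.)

Taking 2-note groups, the heads are G#3, C#4, F#4, B4: the pattern moves up a 4th.
Counting half-steps from G#3 to C#4: 5.

5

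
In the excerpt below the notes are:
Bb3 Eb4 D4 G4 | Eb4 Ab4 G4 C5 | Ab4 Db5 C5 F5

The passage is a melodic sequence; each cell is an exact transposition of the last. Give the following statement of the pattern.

Db5 Gb5 F5 Bb5

Unit = 4 notes; the statements start on Bb3, Eb4, Ab4, moving up a 4th each time.
So cell 4 is Db5 Gb5 F5 Bb5.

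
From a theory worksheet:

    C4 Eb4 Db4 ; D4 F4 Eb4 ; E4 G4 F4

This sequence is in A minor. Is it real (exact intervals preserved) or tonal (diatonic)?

Each cell has the same semitone pattern (3, -2) — intervals are preserved exactly.
And Eb4 lies outside A minor, so the sequence is real rather than tonal.

real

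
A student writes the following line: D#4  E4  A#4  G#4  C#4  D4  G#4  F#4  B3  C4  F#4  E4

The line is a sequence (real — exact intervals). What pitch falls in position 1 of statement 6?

F3

The unit is 4 notes. Position-1 pitches of the 3 shown cells: D#4, C#4, B3.
Carrying that down a 2nd forward: A3 → G3 → F3.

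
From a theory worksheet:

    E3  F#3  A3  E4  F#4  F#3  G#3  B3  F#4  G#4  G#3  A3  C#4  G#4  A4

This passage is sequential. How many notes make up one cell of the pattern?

5

Try groups of 5 (3 cells in 15 notes):
E3 F#3 A3 E4 F#4 | F#3 G#3 B3 F#4 G#4 | G#3 A3 C#4 G#4 A4
Each cell is the previous one up a 2nd — so the unit is 5 notes.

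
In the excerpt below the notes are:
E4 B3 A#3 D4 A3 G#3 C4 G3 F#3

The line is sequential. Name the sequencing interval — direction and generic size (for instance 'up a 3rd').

Unit = 3 notes; the statements start on E4, D4, C4, moving down a 2nd each time.
E4 to D4 is down a 2nd.

down a 2nd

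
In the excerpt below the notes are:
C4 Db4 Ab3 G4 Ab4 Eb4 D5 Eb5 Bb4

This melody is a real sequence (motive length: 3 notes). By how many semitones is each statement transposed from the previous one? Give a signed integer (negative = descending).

With a 3-note motive the entries are C4, G4, D5, each up a 5th from the previous.
C4 to G4 spans +7 semitones.

7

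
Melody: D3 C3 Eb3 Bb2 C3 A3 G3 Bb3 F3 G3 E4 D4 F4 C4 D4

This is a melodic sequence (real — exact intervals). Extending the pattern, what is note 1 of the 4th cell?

B4

The unit is 5 notes. Position-1 pitches of the 3 shown cells: D3, A3, E4.
From E4, up a 5th gives B4.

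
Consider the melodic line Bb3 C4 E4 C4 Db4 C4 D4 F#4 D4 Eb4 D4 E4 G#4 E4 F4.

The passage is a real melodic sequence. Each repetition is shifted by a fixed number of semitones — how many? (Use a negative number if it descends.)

Unit = 5 notes; the statements start on Bb3, C4, D4, moving up a 2nd each time.
Counting half-steps from Bb3 to C4: 2.

2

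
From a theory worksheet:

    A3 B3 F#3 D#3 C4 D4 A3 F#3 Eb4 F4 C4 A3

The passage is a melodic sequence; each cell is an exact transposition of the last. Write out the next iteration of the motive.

Gb4 Ab4 Eb4 C4

With a 4-note motive the entries are A3, C4, Eb4, each up a 3rd from the previous.
From Gb4 the exact shape gives Gb4 Ab4 Eb4 C4.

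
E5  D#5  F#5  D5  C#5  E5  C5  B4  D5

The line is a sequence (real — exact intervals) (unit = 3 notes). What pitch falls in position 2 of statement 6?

F4

With 3-note cells, note 2 of each statement runs D#5, C#5, B4.
Carrying that down a 2nd forward: A4 → G4 → F4.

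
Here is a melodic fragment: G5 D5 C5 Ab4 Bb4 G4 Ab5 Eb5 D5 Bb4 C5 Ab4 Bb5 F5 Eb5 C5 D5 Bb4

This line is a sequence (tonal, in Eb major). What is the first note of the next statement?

Unit = 6 notes; the statements start on G5, Ab5, Bb5, moving up a 2nd each time.
One more step up a 2nd gives C6.

C6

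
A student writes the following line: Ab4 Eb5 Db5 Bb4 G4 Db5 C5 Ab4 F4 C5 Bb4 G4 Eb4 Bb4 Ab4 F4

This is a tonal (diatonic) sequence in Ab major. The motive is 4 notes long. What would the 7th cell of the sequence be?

Taking 4-note groups, the heads are Ab4, G4, F4, Eb4: the pattern moves down a 2nd.
Carrying on: Db4 → C4 → Bb3.
Statement 7 starts on Bb3 and keeps the same diatonic contour: Bb3 F4 Eb4 C4.

Bb3 F4 Eb4 C4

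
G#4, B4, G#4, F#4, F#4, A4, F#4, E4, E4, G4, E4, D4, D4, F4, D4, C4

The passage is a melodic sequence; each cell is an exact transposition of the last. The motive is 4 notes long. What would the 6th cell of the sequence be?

Bb3 Db4 Bb3 Ab3

Taking 4-note groups, the heads are G#4, F#4, E4, D4: the pattern moves down a 2nd.
Extending down a 2nd: C4 → Bb3.
From Bb3 the exact shape gives Bb3 Db4 Bb3 Ab3.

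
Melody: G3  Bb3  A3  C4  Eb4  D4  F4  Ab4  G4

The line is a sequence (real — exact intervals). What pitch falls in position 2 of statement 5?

Grouping in 3s, the 2nd note of each cell is Bb3, Eb4, Ab4.
Carrying that up a 4th forward: Db5 → Gb5.

Gb5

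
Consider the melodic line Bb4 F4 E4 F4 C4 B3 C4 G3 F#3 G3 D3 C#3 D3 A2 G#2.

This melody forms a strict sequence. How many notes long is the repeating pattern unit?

There are 15 notes; a 3-note unit gives 5 cells:
Bb4 F4 E4 | F4 C4 B3 | C4 G3 F#3 | G3 D3 C#3 | D3 A2 G#2
Each cell is the previous one down a 4th — so the unit is 3 notes.

3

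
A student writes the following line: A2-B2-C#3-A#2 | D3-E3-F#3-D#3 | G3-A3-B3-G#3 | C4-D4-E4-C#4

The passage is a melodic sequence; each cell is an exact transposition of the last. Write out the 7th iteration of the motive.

Eb5 F5 G5 E5

With a 4-note motive the entries are A2, D3, G3, C4, each up a 4th from the previous.
Continuing the starts: F4 → Bb4 → Eb5.
So cell 7 is Eb5 F5 G5 E5.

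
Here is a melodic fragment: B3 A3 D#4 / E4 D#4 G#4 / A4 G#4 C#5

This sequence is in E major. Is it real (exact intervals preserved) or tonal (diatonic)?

Every note is diatonic to E major.
Cell 1 has -2 semitones from note 1 to 2, but cell 2 has -1 — the interval quality changes while the contour stays the same, which is the hallmark of a tonal sequence.

tonal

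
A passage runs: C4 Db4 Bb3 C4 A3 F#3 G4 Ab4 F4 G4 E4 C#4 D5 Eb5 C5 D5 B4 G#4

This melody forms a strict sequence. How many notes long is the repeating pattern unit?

18 notes total. Splitting into 3 groups of 6:
C4 Db4 Bb3 C4 A3 F#3 | G4 Ab4 F4 G4 E4 C#4 | D5 Eb5 C5 D5 B4 G#4
That's a consistent up a 5th shift per cell, and no other grouping gives one.

6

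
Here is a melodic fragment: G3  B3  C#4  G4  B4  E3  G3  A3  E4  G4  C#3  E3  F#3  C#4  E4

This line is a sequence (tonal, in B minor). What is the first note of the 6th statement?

D2

The 5-note cells begin on G3, E3, C#3 — each down a 3rd from the last.
Continuing: A2 → F#2 → D2. Statement 6 starts on D2.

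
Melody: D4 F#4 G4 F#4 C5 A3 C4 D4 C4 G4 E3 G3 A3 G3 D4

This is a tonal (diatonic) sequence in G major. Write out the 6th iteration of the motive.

The 5-note cells begin on D4, A3, E3 — each down a 4th from the last.
Continuing the starts: B2 → F#2 → C2.
From C2 the diatonic shape gives C2 E2 F#2 E2 B2.

C2 E2 F#2 E2 B2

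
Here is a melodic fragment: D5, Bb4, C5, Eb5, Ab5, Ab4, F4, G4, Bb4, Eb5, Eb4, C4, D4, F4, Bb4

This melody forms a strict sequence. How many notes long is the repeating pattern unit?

There are 15 notes; a 5-note unit gives 3 cells:
D5 Bb4 C5 Eb5 Ab5 | Ab4 F4 G4 Bb4 Eb5 | Eb4 C4 D4 F4 Bb4
Each cell is the previous one down a 4th — so the unit is 5 notes.

5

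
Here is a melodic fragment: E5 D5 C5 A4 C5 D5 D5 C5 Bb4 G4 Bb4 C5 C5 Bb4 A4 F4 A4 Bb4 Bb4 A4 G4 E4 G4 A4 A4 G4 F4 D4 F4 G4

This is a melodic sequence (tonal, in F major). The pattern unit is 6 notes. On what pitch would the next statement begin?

G4

With a 6-note motive the entries are E5, D5, C5, Bb4, A4, each down a 2nd from the previous.
The next head, down a 2nd from A4, is G4.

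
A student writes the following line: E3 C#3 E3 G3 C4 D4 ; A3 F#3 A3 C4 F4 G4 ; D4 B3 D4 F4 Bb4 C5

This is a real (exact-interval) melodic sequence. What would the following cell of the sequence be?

The 6-note cells begin on E3, A3, D4 — each up a 4th from the last.
From G4 the exact shape gives G4 E4 G4 Bb4 Eb5 F5.

G4 E4 G4 Bb4 Eb5 F5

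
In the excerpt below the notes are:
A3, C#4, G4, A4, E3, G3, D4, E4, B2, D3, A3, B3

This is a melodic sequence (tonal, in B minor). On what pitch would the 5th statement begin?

C#2

With a 4-note motive the entries are A3, E3, B2, each down a 4th from the previous.
Extending the heads down a 4th: F#2 → C#2.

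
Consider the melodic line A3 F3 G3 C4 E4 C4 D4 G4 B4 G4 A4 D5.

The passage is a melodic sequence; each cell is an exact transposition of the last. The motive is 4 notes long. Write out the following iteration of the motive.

The 4-note cells begin on A3, E4, B4 — each up a 5th from the last.
So cell 4 is F#5 D5 E5 A5.

F#5 D5 E5 A5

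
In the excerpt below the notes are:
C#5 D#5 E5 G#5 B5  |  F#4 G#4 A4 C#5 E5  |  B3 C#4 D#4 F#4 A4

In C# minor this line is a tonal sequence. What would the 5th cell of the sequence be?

A2 B2 C#3 E3 G#3

With a 5-note motive the entries are C#5, F#4, B3, each down a 5th from the previous.
Extending down a 5th: E3 → A2.
Statement 5 starts on A2 and keeps the same diatonic contour: A2 B2 C#3 E3 G#3.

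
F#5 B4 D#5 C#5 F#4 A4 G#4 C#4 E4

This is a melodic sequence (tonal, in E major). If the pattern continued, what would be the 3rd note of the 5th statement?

The unit is 3 notes. Position-3 pitches of the 3 shown cells: D#5, A4, E4.
Each moves down a 4th. Continuing: B3 → F#3.

F#3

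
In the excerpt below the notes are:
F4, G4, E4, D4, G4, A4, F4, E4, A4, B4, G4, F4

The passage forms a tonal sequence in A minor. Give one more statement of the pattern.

Taking 4-note groups, the heads are F4, G4, A4: the pattern moves up a 2nd.
So cell 4 is B4 C5 A4 G4.

B4 C5 A4 G4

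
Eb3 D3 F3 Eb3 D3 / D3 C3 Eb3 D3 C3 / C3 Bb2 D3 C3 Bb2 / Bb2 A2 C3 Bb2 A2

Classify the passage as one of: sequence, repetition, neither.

Each 5-note cell is the previous one transposed down a 2nd.

sequence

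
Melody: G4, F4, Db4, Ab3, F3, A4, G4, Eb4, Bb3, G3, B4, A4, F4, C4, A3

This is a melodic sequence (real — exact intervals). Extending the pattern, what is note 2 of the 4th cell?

With 5-note cells, note 2 of each statement runs F4, G4, A4.
From A4, up a 2nd gives B4.

B4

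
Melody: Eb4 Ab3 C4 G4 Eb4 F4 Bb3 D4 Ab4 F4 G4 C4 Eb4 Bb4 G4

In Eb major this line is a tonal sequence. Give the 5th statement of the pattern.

Bb4 Eb4 G4 D5 Bb4

Taking 5-note groups, the heads are Eb4, F4, G4: the pattern moves up a 2nd.
Continuing the starts: Ab4 → Bb4.
So cell 5 is Bb4 Eb4 G4 D5 Bb4.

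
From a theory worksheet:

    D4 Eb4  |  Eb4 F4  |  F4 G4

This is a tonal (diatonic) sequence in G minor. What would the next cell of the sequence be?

G4 A4

With a 2-note motive the entries are D4, Eb4, F4, each up a 2nd from the previous.
From G4 the diatonic shape gives G4 A4.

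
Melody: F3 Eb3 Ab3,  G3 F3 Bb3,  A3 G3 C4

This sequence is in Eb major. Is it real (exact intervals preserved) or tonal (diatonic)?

Each cell has the same semitone pattern (-2, 5) — intervals are preserved exactly.
And A3 lies outside Eb major, so the sequence is real rather than tonal.

real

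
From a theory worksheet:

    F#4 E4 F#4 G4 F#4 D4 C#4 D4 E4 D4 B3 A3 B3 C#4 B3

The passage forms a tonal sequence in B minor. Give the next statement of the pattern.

G3 F#3 G3 A3 G3

Unit = 5 notes; the statements start on F#4, D4, B3, moving down a 3rd each time.
From G3 the diatonic shape gives G3 F#3 G3 A3 G3.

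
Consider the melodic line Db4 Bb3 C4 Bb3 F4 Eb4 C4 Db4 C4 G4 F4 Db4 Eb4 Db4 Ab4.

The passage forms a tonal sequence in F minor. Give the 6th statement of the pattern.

With a 5-note motive the entries are Db4, Eb4, F4, each up a 2nd from the previous.
Extending up a 2nd: G4 → Ab4 → Bb4.
Statement 6 starts on Bb4 and keeps the same diatonic contour: Bb4 G4 Ab4 G4 Db5.

Bb4 G4 Ab4 G4 Db5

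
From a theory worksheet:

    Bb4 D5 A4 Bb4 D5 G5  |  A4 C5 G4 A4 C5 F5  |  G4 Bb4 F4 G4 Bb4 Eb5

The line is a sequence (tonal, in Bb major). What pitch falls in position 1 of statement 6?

D4

The unit is 6 notes. Position-1 pitches of the 3 shown cells: Bb4, A4, G4.
Carrying that down a 2nd forward: F4 → Eb4 → D4.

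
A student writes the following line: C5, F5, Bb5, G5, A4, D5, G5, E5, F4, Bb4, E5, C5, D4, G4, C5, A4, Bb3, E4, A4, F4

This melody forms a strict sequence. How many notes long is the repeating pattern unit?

Try groups of 4 (5 cells in 20 notes):
C5 F5 Bb5 G5 | A4 D5 G5 E5 | F4 Bb4 E5 C5 | D4 G4 C5 A4 | Bb3 E4 A4 F4
That's a consistent down a 3rd shift per cell, and no other grouping gives one.

4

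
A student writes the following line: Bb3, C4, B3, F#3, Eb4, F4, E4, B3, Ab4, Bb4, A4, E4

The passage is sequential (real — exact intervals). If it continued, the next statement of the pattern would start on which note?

With a 4-note motive the entries are Bb3, Eb4, Ab4, each up a 4th from the previous.
The next head, up a 4th from Ab4, is Db5.

Db5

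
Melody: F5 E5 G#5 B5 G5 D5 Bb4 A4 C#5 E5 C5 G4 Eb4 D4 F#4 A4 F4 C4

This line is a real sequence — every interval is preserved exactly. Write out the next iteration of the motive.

Ab3 G3 B3 D4 Bb3 F3

Unit = 6 notes; the statements start on F5, Bb4, Eb4, moving down a 5th each time.
So cell 4 is Ab3 G3 B3 D4 Bb3 F3.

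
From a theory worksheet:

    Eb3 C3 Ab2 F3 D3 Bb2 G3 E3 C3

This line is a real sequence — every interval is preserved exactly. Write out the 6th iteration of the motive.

C#4 A#3 F#3

Unit = 3 notes; the statements start on Eb3, F3, G3, moving up a 2nd each time.
Extending up a 2nd: A3 → B3 → C#4.
So cell 6 is C#4 A#3 F#3.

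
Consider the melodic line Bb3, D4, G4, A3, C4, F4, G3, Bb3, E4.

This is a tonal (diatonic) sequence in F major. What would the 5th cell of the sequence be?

With a 3-note motive the entries are Bb3, A3, G3, each down a 2nd from the previous.
Extending down a 2nd: F3 → E3.
Statement 5 starts on E3 and keeps the same diatonic contour: E3 G3 C4.

E3 G3 C4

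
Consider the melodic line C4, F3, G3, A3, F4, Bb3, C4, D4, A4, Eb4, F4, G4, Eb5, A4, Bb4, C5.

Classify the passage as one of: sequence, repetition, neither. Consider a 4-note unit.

neither

Note 1 of cell 3 is A4; if this were a sequence it would be Bb4. No unit length gives a consistent transposition pattern.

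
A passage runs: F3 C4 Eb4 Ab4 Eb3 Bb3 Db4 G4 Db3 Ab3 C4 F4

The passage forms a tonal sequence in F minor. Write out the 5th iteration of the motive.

Taking 4-note groups, the heads are F3, Eb3, Db3: the pattern moves down a 2nd.
Carrying on: C3 → Bb2.
So cell 5 is Bb2 F3 Ab3 Db4.

Bb2 F3 Ab3 Db4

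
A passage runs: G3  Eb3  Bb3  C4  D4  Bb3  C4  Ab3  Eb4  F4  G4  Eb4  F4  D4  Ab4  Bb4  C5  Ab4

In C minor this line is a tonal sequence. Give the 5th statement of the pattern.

Eb5 C5 G5 Ab5 Bb5 G5

Taking 6-note groups, the heads are G3, C4, F4: the pattern moves up a 4th.
Extending up a 4th: Bb4 → Eb5.
Statement 5 starts on Eb5 and keeps the same diatonic contour: Eb5 C5 G5 Ab5 Bb5 G5.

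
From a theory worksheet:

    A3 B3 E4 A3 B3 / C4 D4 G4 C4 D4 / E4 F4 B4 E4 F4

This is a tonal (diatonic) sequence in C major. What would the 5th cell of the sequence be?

B4 C5 F5 B4 C5

With a 5-note motive the entries are A3, C4, E4, each up a 3rd from the previous.
Carrying on: G4 → B4.
Statement 5 starts on B4 and keeps the same diatonic contour: B4 C5 F5 B4 C5.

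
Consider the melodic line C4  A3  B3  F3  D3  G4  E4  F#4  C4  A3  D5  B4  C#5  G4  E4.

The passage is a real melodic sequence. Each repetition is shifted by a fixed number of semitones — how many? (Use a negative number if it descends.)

Taking 5-note groups, the heads are C4, G4, D5: the pattern moves up a 5th.
C4→G4 is 67 − 60 = 7 semitones.

7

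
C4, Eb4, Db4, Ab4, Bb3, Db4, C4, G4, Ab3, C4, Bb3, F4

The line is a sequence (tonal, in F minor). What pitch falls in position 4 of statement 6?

C4

With 4-note cells, note 4 of each statement runs Ab4, G4, F4.
Carrying that down a 2nd forward: Eb4 → Db4 → C4.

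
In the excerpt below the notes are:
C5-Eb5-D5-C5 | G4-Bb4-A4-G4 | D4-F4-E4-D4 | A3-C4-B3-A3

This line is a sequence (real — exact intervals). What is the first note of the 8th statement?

The 4-note cells begin on C5, G4, D4, A3 — each down a 4th from the last.
Extending the heads down a 4th: E3 → B2 → F#2 → C#2.

C#2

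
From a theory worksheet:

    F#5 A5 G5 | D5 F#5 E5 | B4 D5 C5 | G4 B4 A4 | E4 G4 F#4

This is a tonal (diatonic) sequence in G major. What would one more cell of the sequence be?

Unit = 3 notes; the statements start on F#5, D5, B4, G4, E4, moving down a 3rd each time.
So cell 6 is C4 E4 D4.

C4 E4 D4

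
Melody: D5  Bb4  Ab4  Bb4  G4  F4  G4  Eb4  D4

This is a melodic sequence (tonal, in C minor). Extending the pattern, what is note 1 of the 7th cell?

F3

With 3-note cells, note 1 of each statement runs D5, Bb4, G4.
Each moves down a 3rd. Continuing: Eb4 → C4 → Ab3 → F3.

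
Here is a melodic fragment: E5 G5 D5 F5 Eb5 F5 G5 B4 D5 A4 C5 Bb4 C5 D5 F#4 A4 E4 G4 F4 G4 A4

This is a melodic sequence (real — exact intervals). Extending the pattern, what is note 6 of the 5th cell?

A3

Grouping in 7s, the 6th note of each cell is F5, C5, G4.
Extending down a 4th: D4 → A3.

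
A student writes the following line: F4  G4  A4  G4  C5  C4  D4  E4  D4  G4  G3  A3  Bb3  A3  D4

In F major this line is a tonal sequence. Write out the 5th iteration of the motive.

With a 5-note motive the entries are F4, C4, G3, each down a 4th from the previous.
Continuing the starts: D3 → A2.
So cell 5 is A2 Bb2 C3 Bb2 E3.

A2 Bb2 C3 Bb2 E3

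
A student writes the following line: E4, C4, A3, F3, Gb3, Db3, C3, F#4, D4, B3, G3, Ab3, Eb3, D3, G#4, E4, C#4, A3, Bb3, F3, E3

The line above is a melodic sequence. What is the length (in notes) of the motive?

7

There are 21 notes; a 7-note unit gives 3 cells:
E4 C4 A3 F3 Gb3 Db3 C3 | F#4 D4 B3 G3 Ab3 Eb3 D3 | G#4 E4 C#4 A3 Bb3 F3 E3
Every group is a transposition up a 2nd of the one before; no shorter unit works.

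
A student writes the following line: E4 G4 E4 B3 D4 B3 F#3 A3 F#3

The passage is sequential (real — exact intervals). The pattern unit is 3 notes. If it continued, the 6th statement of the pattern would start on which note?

D#2

Unit = 3 notes; the statements start on E4, B3, F#3, moving down a 4th each time.
Continuing: C#3 → G#2 → D#2. Statement 6 starts on D#2.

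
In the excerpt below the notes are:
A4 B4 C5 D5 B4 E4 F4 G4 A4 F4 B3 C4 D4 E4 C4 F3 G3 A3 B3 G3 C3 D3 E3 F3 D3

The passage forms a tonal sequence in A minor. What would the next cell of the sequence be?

Unit = 5 notes; the statements start on A4, E4, B3, F3, C3, moving down a 4th each time.
So cell 6 is G2 A2 B2 C3 A2.

G2 A2 B2 C3 A2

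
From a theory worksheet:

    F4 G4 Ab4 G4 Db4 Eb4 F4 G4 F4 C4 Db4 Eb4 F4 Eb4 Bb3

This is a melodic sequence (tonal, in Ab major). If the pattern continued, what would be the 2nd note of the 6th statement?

With 5-note cells, note 2 of each statement runs G4, F4, Eb4.
Carrying that down a 2nd forward: Db4 → C4 → Bb3.

Bb3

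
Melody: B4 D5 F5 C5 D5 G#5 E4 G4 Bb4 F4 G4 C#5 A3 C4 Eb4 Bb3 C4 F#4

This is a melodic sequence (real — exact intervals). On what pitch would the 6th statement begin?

The 6-note cells begin on B4, E4, A3 — each down a 5th from the last.
Continuing: D3 → G2 → C2. Statement 6 starts on C2.

C2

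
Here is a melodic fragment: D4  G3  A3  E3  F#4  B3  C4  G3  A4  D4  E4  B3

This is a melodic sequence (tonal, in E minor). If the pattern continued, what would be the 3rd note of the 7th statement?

With 4-note cells, note 3 of each statement runs A3, C4, E4.
Carrying that up a 3rd forward: G4 → B4 → D5 → F#5.

F#5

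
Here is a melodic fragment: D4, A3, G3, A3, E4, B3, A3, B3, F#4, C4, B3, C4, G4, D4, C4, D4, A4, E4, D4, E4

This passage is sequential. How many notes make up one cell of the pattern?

4

Try groups of 4 (5 cells in 20 notes):
D4 A3 G3 A3 | E4 B3 A3 B3 | F#4 C4 B3 C4 | G4 D4 C4 D4 | A4 E4 D4 E4
Every group is a transposition up a 2nd of the one before; no shorter unit works.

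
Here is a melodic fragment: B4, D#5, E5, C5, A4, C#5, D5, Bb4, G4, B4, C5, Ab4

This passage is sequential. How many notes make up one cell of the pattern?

Try groups of 4 (3 cells in 12 notes):
B4 D#5 E5 C5 | A4 C#5 D5 Bb4 | G4 B4 C5 Ab4
Each cell is the previous one down a 2nd — so the unit is 4 notes.

4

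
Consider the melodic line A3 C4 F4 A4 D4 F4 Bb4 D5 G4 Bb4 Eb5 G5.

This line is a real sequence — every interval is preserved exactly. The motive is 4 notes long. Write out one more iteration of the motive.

C5 Eb5 Ab5 C6

The 4-note cells begin on A3, D4, G4 — each up a 4th from the last.
So cell 4 is C5 Eb5 Ab5 C6.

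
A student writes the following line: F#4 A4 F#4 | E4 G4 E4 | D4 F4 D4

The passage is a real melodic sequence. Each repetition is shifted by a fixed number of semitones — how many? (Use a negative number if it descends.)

-2

Unit = 3 notes; the statements start on F#4, E4, D4, moving down a 2nd each time.
Counting half-steps from F#4 to E4: -2.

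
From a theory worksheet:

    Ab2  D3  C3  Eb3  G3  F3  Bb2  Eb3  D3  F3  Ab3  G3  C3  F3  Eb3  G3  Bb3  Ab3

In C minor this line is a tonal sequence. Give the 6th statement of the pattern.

F3 Bb3 Ab3 C4 Eb4 D4

Unit = 6 notes; the statements start on Ab2, Bb2, C3, moving up a 2nd each time.
Carrying on: D3 → Eb3 → F3.
Statement 6 starts on F3 and keeps the same diatonic contour: F3 Bb3 Ab3 C4 Eb4 D4.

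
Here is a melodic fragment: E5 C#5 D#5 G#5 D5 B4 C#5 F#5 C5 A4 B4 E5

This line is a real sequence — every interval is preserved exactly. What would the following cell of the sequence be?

Bb4 G4 A4 D5

Taking 4-note groups, the heads are E5, D5, C5: the pattern moves down a 2nd.
So cell 4 is Bb4 G4 A4 D5.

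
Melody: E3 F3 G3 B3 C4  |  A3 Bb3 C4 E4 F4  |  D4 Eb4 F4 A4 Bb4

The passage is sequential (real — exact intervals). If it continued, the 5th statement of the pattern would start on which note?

C5

The 5-note cells begin on E3, A3, D4 — each up a 4th from the last.
Extending the heads up a 4th: G4 → C5.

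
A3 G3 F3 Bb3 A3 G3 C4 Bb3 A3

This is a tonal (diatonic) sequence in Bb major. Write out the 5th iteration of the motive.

Eb4 D4 C4

With a 3-note motive the entries are A3, Bb3, C4, each up a 2nd from the previous.
Continuing the starts: D4 → Eb4.
So cell 5 is Eb4 D4 C4.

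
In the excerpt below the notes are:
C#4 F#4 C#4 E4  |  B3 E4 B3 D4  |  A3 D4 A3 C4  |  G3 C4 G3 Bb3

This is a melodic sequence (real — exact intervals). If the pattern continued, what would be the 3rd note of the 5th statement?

F3

With 4-note cells, note 3 of each statement runs C#4, B3, A3, G3.
One more down a 2nd gives F3.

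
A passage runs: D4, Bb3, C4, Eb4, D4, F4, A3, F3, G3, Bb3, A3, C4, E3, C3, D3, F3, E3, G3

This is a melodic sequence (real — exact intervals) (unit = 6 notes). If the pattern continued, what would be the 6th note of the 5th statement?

With 6-note cells, note 6 of each statement runs F4, C4, G3.
Extending down a 4th: D3 → A2.

A2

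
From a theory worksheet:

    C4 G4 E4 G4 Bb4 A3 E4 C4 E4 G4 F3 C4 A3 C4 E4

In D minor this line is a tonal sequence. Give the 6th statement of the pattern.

G2 D3 Bb2 D3 F3

With a 5-note motive the entries are C4, A3, F3, each down a 3rd from the previous.
Continuing the starts: D3 → Bb2 → G2.
From G2 the diatonic shape gives G2 D3 Bb2 D3 F3.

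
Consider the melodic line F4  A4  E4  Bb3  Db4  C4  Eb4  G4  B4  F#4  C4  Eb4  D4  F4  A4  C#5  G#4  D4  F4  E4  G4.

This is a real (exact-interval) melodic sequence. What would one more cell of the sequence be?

With a 7-note motive the entries are F4, G4, A4, each up a 2nd from the previous.
So cell 4 is B4 D#5 A#4 E4 G4 F#4 A4.

B4 D#5 A#4 E4 G4 F#4 A4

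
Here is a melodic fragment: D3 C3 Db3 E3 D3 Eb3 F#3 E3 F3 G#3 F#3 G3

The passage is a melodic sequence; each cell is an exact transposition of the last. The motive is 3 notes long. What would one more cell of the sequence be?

Taking 3-note groups, the heads are D3, E3, F#3, G#3: the pattern moves up a 2nd.
Statement 5 starts on A#3 and keeps the same exact contour: A#3 G#3 A3.

A#3 G#3 A3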